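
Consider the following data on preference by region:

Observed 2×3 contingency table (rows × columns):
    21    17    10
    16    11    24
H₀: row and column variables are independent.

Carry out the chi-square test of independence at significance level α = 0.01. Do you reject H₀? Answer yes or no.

Row totals [48, 51], col totals [37, 28, 34], n=99
χ² = (21−17.94)²/17.94 + (17−13.58)²/13.58 + (10−16.48)²/16.48 + (16−19.06)²/19.06 + (11−14.42)²/14.42 + (24−17.52)²/17.52 = 7.6422
df = 2
p-value (upper-tail) = 0.02190
At α=0.01: p ≥ α → fail to reject H₀

reject H₀: no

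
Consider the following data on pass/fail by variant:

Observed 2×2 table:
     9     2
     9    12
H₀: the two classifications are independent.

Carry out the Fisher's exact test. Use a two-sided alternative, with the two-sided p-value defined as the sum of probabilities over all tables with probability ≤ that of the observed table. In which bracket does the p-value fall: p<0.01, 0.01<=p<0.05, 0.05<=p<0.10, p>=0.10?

p-value bracket: 0.05<=p<0.10

Margins: r₁=11, r₂=21, c₁=18, c₂=14, n=32
p_obs = C(11,9)·C(21,9)/C(32,18); sum pmf over tables with pmf ≤ p_obs
p-value (two-sided) = 0.06079
→ bracket: 0.05<=p<0.10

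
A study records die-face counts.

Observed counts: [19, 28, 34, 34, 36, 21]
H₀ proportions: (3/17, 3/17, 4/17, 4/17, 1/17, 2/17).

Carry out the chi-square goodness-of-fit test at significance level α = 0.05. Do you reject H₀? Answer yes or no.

reject H₀: yes

n = 172; E_i = n·p_i = [30.35, 30.35, 40.47, 40.47, 10.12, 20.24]
χ² = (19−30.35)²/30.35 + (28−30.35)²/30.35 + (34−40.47)²/40.47 + (34−40.47)²/40.47 + (36−10.12)²/10.12 + (21−20.24)²/20.24 = 72.7374
df = 5
p-value (upper-tail) = 0.00000
At α=0.05: p < α → reject H₀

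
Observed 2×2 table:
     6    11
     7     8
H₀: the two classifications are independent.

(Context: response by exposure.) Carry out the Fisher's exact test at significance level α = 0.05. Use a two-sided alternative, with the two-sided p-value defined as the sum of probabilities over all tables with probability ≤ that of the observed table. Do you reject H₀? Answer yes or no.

Margins: r₁=17, r₂=15, c₁=13, c₂=19, n=32
p_obs = C(17,6)·C(15,7)/C(32,13); sum pmf over tables with pmf ≤ p_obs
p-value (two-sided) = 0.71979
At α=0.05: p ≥ α → fail to reject H₀

reject H₀: no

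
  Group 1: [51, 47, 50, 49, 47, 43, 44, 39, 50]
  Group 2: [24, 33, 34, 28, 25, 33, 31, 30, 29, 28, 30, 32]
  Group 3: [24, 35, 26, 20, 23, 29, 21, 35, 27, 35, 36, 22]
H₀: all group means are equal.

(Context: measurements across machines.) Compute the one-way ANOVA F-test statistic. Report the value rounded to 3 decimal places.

Group means [46.67, 29.75, 27.75], grand mean 33.636
SSB = Σnᵢ(x̄ᵢ−x̄)² = 2125.136; SSW = ΣΣ(x−x̄ᵢ)² = 640.500
MSB = 2125.136/2 = 1062.5682; MSW = 640.500/30 = 21.3500
F = MSB/MSW = 49.7690
df = (2, 30)

test statistic = 49.769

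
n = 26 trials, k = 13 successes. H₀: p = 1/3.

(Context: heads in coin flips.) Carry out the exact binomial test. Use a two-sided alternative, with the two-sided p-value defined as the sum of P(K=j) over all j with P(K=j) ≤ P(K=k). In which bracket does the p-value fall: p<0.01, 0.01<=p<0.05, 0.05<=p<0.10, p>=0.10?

Exact binomial: n=26, k=13, p₀=1/3=0.3333
P(X=j) = C(n,j)·p₀^j·(1−p₀)^(n−j); p = Σ P(X=j) over j with P(X=j) ≤ P(X=13)
p-value (two-sided) = 0.09404
→ bracket: 0.05<=p<0.10

p-value bracket: 0.05<=p<0.10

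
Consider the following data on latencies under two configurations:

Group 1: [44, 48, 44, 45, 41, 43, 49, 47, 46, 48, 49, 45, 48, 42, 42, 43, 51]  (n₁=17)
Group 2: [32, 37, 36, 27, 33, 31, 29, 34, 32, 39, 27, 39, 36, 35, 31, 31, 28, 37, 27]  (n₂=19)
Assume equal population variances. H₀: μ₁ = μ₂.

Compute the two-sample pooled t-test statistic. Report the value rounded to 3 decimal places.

test statistic = 10.917

x̄₁=45.588, s₁=2.938, n₁=17
x̄₂=32.684, s₂=4.001, n₂=19
s_p² = [16·2.938² + 18·4.001²]/34 = 12.5360
SE = √(s_p²·(1/17+1/19)) = 1.1820
t = (45.588−32.684)/1.1820 = 10.9168
df = 34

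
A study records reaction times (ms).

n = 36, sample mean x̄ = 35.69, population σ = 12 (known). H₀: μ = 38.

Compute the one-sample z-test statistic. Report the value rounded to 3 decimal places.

SE = σ/√n = 12/√36 = 2.0000
z = (x̄−μ₀)/SE = (35.69−38)/2.0000 = -1.1550

test statistic = -1.155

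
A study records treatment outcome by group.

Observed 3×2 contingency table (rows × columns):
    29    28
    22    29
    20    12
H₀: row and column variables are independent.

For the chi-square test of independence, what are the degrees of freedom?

degrees of freedom = 2

df = (r−1)(c−1) = (3−1)·(2−1) = 2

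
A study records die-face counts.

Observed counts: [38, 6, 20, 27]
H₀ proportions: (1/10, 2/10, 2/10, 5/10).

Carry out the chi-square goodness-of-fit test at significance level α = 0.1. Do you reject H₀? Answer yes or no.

reject H₀: yes

n = 91; E_i = n·p_i = [9.10, 18.20, 18.20, 45.50]
χ² = (38−9.10)²/9.10 + (6−18.20)²/18.20 + (20−18.20)²/18.20 + (27−45.50)²/45.50 = 107.6593
df = 3
p-value (upper-tail) = 0.00000
At α=0.1: p < α → reject H₀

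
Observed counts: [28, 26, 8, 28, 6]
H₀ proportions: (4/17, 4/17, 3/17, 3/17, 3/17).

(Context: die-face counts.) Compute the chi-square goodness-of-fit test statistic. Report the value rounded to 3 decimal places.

n = 96; E_i = n·p_i = [22.59, 22.59, 16.94, 16.94, 16.94]
χ² = (28−22.59)²/22.59 + (26−22.59)²/22.59 + (8−16.94)²/16.94 + (28−16.94)²/16.94 + (6−16.94)²/16.94 = 20.8160
df = 4

test statistic = 20.816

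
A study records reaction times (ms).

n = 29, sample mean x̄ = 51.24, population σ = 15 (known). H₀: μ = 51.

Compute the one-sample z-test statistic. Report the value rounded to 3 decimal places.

test statistic = 0.086

SE = σ/√n = 15/√29 = 2.7854
z = (x̄−μ₀)/SE = (51.24−51)/2.7854 = 0.0862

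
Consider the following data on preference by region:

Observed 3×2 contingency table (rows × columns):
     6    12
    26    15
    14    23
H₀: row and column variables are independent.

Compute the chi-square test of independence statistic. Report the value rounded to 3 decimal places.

Row totals [18, 41, 37], col totals [46, 50], n=96
χ² = (6−8.62)²/8.62 + (12−9.38)²/9.38 + (26−19.65)²/19.65 + (15−21.35)²/21.35 + (14−17.73)²/17.73 + (23−19.27)²/19.27 = 6.9859
df = 2

test statistic = 6.986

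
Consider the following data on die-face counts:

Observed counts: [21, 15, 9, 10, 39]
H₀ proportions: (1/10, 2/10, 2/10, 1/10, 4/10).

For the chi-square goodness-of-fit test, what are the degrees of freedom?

df = k − 1 = 5 − 1 = 4

degrees of freedom = 4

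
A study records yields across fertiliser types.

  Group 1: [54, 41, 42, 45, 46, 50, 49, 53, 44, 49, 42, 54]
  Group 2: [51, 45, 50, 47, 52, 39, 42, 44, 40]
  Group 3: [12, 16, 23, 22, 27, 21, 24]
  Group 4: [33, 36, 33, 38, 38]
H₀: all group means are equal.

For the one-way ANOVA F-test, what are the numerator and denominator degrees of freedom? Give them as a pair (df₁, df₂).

k = 4 groups, N = 33 total
df = (k−1, N−k) = (4−1, 33−4) = (3, 29)

degrees of freedom = [3, 29]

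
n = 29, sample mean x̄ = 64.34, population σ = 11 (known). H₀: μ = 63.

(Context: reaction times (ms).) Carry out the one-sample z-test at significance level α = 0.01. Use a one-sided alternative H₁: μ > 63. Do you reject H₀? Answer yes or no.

reject H₀: no

SE = σ/√n = 11/√29 = 2.0426
z = (x̄−μ₀)/SE = (64.34−63)/2.0426 = 0.6560
p-value (one-sided, H₁ greater) = 0.25591
At α=0.01: p ≥ α → fail to reject H₀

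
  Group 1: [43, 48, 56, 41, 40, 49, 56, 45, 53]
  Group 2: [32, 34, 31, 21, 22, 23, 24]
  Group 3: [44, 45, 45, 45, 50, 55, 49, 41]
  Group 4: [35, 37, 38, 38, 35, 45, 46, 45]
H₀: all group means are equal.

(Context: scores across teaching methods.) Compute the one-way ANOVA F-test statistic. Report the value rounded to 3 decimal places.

Group means [47.89, 26.71, 46.75, 39.88], grand mean 40.969
SSB = Σnᵢ(x̄ᵢ−x̄)² = 2130.276; SSW = ΣΣ(x−x̄ᵢ)² = 762.692
MSB = 2130.276/3 = 710.0921; MSW = 762.692/28 = 27.2390
F = MSB/MSW = 26.0689
df = (3, 28)

test statistic = 26.069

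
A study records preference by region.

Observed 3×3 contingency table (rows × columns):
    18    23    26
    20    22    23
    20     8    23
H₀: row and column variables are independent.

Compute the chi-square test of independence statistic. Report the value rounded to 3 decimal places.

test statistic = 6.419

Row totals [67, 65, 51], col totals [58, 53, 72], n=183
χ² = (18−21.23)²/21.23 + (23−19.40)²/19.40 + (26−26.36)²/26.36 + (20−20.60)²/20.60 + (22−18.83)²/18.83 + (23−25.57)²/25.57 + (20−16.16)²/16.16 + (8−14.77)²/14.77 + (23−20.07)²/20.07 = 6.4190
df = 4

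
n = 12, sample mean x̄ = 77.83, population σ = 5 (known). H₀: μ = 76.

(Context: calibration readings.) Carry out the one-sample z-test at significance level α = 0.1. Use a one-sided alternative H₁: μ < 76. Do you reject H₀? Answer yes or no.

reject H₀: no

SE = σ/√n = 5/√12 = 1.4434
z = (x̄−μ₀)/SE = (77.83−76)/1.4434 = 1.2679
p-value (one-sided, H₁ less) = 0.89758
At α=0.1: p ≥ α → fail to reject H₀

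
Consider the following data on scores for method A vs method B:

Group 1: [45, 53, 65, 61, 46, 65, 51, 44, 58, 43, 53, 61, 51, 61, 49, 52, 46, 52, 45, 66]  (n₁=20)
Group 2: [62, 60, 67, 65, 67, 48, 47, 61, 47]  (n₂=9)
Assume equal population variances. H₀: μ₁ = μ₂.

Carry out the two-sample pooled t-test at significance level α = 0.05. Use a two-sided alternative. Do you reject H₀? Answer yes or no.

reject H₀: no

x̄₁=53.350, s₁=7.625, n₁=20
x̄₂=58.222, s₂=8.526, n₂=9
s_p² = [19·7.625² + 8·8.526²]/27 = 62.4484
SE = √(s_p²·(1/20+1/9)) = 3.1719
t = (53.350−58.222)/3.1719 = -1.5360
df = 27
p-value (two-sided) = 0.13616
At α=0.05: p ≥ α → fail to reject H₀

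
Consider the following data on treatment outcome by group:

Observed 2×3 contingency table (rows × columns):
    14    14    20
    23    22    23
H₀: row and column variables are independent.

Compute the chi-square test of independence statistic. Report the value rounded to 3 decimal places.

test statistic = 0.750

Row totals [48, 68], col totals [37, 36, 43], n=116
χ² = (14−15.31)²/15.31 + (14−14.90)²/14.90 + (20−17.79)²/17.79 + (23−21.69)²/21.69 + (22−21.10)²/21.10 + (23−25.21)²/25.21 = 0.7503
df = 2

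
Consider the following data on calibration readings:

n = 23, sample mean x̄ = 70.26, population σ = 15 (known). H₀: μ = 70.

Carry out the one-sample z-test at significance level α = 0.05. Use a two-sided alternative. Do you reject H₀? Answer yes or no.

reject H₀: no

SE = σ/√n = 15/√23 = 3.1277
z = (x̄−μ₀)/SE = (70.26−70)/3.1277 = 0.0831
p-value (two-sided) = 0.93375
At α=0.05: p ≥ α → fail to reject H₀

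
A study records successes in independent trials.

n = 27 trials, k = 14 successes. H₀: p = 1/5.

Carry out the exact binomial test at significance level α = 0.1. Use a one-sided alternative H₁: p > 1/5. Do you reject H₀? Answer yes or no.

reject H₀: yes

Exact binomial: n=27, k=14, p₀=1/5=0.2000
P(X≥14) from Σ C(n,i)·p₀^i·(1−p₀)^(n−i)
p-value (one-sided, H₁ greater) = 0.00023
At α=0.1: p < α → reject H₀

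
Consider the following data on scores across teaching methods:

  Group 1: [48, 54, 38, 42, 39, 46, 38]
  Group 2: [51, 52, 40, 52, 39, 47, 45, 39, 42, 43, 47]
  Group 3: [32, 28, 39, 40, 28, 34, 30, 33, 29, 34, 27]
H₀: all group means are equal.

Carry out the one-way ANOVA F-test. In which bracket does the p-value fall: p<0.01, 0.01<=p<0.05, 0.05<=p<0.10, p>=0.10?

p-value bracket: p<0.01

Group means [43.57, 45.18, 32.18], grand mean 39.862
SSB = Σnᵢ(x̄ᵢ−x̄)² = 1056.461; SSW = ΣΣ(x−x̄ᵢ)² = 662.987
MSB = 1056.461/2 = 528.2306; MSW = 662.987/26 = 25.4995
F = MSB/MSW = 20.7153
df = (2, 26)
p-value (upper-tail) = 0.00000
→ bracket: p<0.01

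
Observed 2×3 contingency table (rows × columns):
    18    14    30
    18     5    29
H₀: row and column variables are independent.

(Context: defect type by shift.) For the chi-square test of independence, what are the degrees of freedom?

degrees of freedom = 2

df = (r−1)(c−1) = (2−1)·(3−1) = 2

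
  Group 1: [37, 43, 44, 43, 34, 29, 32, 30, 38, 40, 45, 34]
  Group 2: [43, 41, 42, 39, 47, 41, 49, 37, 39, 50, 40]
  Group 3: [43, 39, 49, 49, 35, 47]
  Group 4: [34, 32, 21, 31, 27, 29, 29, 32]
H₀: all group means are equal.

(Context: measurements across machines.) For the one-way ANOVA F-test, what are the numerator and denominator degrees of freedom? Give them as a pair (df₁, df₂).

k = 4 groups, N = 37 total
df = (k−1, N−k) = (4−1, 37−4) = (3, 33)

degrees of freedom = [3, 33]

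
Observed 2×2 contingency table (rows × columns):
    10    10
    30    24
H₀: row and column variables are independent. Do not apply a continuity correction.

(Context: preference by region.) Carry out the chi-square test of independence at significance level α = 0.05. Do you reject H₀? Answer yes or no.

reject H₀: no

Row totals [20, 54], col totals [40, 34], n=74
χ² = (10−10.81)²/10.81 + (10−9.19)²/9.19 + (30−29.19)²/29.19 + (24−24.81)²/24.81 = 0.1814
df = 1
p-value (upper-tail) = 0.67020
At α=0.05: p ≥ α → fail to reject H₀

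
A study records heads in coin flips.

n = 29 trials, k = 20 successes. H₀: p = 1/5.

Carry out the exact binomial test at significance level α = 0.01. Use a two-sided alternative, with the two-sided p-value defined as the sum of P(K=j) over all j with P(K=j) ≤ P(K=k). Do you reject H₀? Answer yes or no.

Exact binomial: n=29, k=20, p₀=1/5=0.2000
P(X=j) = C(n,j)·p₀^j·(1−p₀)^(n−j); p = Σ P(X=j) over j with P(X=j) ≤ P(X=20)
p-value (two-sided) = 0.00000
At α=0.01: p < α → reject H₀

reject H₀: yes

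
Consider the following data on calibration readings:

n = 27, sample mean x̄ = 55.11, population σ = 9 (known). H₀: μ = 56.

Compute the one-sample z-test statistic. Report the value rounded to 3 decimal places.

test statistic = -0.514

SE = σ/√n = 9/√27 = 1.7321
z = (x̄−μ₀)/SE = (55.11−56)/1.7321 = -0.5138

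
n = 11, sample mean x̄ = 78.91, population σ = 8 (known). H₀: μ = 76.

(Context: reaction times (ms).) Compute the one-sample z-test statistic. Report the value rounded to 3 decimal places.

SE = σ/√n = 8/√11 = 2.4121
z = (x̄−μ₀)/SE = (78.91−76)/2.4121 = 1.2064

test statistic = 1.206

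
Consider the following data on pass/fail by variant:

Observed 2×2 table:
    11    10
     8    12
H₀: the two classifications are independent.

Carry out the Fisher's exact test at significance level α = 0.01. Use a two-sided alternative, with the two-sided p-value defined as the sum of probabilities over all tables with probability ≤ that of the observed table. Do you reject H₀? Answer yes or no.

reject H₀: no

Margins: r₁=21, r₂=20, c₁=19, c₂=22, n=41
p_obs = C(21,11)·C(20,8)/C(41,19); sum pmf over tables with pmf ≤ p_obs
p-value (two-sided) = 0.53590
At α=0.01: p ≥ α → fail to reject H₀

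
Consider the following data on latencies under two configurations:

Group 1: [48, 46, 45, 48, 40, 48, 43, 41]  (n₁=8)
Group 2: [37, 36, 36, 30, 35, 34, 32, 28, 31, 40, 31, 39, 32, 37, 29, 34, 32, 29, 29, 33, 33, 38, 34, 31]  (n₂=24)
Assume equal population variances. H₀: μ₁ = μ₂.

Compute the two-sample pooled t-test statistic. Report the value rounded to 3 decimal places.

x̄₁=44.875, s₁=3.227, n₁=8
x̄₂=33.333, s₂=3.371, n₂=24
s_p² = [7·3.227² + 23·3.371²]/30 = 11.1403
SE = √(s_p²·(1/8+1/24)) = 1.3626
t = (44.875−33.333)/1.3626 = 8.4702
df = 30

test statistic = 8.470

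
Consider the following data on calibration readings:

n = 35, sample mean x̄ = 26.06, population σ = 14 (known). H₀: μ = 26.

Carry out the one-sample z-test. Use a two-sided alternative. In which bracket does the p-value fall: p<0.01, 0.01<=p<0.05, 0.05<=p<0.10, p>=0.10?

p-value bracket: p>=0.10

SE = σ/√n = 14/√35 = 2.3664
z = (x̄−μ₀)/SE = (26.06−26)/2.3664 = 0.0254
p-value (two-sided) = 0.97977
→ bracket: p>=0.10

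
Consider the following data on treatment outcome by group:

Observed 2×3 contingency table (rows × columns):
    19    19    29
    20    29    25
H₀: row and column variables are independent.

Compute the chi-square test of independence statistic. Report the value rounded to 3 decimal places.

test statistic = 2.063

Row totals [67, 74], col totals [39, 48, 54], n=141
χ² = (19−18.53)²/18.53 + (19−22.81)²/22.81 + (29−25.66)²/25.66 + (20−20.47)²/20.47 + (29−25.19)²/25.19 + (25−28.34)²/28.34 = 2.0628
df = 2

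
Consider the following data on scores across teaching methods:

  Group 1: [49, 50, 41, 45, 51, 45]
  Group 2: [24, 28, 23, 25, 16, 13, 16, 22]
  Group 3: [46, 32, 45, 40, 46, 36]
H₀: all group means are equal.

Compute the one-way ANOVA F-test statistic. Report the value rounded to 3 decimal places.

test statistic = 51.131

Group means [46.83, 20.88, 40.83], grand mean 34.650
SSB = Σnᵢ(x̄ᵢ−x̄)² = 2638.008; SSW = ΣΣ(x−x̄ᵢ)² = 438.542
MSB = 2638.008/2 = 1319.0042; MSW = 438.542/17 = 25.7966
F = MSB/MSW = 51.1310
df = (2, 17)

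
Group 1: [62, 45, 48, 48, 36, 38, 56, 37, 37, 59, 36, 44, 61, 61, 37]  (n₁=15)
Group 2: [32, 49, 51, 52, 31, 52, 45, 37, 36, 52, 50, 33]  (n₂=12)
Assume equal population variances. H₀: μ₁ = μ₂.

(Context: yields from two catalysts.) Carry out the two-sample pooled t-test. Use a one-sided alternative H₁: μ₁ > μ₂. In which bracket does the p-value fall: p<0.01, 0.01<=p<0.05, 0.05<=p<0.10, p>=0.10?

p-value bracket: p>=0.10

x̄₁=47.000, s₁=10.282, n₁=15
x̄₂=43.333, s₂=8.763, n₂=12
s_p² = [14·10.282² + 11·8.763²]/25 = 92.9867
SE = √(s_p²·(1/15+1/12)) = 3.7347
t = (47.000−43.333)/3.7347 = 0.9818
df = 25
p-value (one-sided, H₁ greater) = 0.16781
→ bracket: p>=0.10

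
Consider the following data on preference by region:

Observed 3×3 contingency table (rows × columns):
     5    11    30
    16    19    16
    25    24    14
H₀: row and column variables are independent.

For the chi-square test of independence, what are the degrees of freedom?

df = (r−1)(c−1) = (3−1)·(3−1) = 4

degrees of freedom = 4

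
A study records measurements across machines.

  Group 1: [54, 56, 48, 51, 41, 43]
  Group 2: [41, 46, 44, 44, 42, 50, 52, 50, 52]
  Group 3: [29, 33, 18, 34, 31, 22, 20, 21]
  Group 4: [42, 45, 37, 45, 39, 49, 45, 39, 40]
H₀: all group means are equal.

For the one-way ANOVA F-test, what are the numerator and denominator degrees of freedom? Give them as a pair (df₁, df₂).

k = 4 groups, N = 32 total
df = (k−1, N−k) = (4−1, 32−4) = (3, 28)

degrees of freedom = [3, 28]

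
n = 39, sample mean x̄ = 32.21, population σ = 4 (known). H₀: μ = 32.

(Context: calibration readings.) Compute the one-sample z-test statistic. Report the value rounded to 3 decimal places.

SE = σ/√n = 4/√39 = 0.6405
z = (x̄−μ₀)/SE = (32.21−32)/0.6405 = 0.3279

test statistic = 0.328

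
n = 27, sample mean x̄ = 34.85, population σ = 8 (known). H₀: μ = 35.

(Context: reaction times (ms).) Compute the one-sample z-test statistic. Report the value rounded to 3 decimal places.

test statistic = -0.097

SE = σ/√n = 8/√27 = 1.5396
z = (x̄−μ₀)/SE = (34.85−35)/1.5396 = -0.0974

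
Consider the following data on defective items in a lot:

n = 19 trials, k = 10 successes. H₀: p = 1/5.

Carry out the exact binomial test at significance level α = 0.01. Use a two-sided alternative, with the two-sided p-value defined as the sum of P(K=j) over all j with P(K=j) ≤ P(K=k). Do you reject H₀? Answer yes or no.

Exact binomial: n=19, k=10, p₀=1/5=0.2000
P(X=j) = C(n,j)·p₀^j·(1−p₀)^(n−j); p = Σ P(X=j) over j with P(X=j) ≤ P(X=10)
p-value (two-sided) = 0.00158
At α=0.01: p < α → reject H₀

reject H₀: yes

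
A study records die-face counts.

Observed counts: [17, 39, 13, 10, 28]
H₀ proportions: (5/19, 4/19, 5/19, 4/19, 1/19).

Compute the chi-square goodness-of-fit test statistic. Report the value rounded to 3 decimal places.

n = 107; E_i = n·p_i = [28.16, 22.53, 28.16, 22.53, 5.63]
χ² = (17−28.16)²/28.16 + (39−22.53)²/22.53 + (13−28.16)²/28.16 + (10−22.53)²/22.53 + (28−5.63)²/5.63 = 120.4407
df = 4

test statistic = 120.441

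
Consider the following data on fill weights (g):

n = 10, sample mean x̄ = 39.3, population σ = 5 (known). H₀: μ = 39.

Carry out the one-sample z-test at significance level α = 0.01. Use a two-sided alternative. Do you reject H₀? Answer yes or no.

reject H₀: no

SE = σ/√n = 5/√10 = 1.5811
z = (x̄−μ₀)/SE = (39.3−39)/1.5811 = 0.1897
p-value (two-sided) = 0.84952
At α=0.01: p ≥ α → fail to reject H₀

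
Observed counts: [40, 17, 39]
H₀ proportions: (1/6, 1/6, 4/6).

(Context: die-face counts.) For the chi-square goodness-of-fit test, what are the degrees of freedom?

degrees of freedom = 2

df = k − 1 = 3 − 1 = 2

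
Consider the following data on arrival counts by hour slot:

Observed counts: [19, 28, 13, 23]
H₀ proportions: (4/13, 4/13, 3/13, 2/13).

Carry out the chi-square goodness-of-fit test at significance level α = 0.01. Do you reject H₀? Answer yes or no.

reject H₀: yes

n = 83; E_i = n·p_i = [25.54, 25.54, 19.15, 12.77]
χ² = (19−25.54)²/25.54 + (28−25.54)²/25.54 + (13−19.15)²/19.15 + (23−12.77)²/12.77 = 12.0853
df = 3
p-value (upper-tail) = 0.00710
At α=0.01: p < α → reject H₀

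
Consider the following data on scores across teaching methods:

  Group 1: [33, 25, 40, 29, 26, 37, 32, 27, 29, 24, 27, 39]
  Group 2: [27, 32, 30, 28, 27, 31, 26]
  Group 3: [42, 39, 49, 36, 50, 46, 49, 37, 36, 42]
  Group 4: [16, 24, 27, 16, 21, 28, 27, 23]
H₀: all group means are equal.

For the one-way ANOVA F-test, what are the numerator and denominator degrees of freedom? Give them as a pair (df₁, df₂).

k = 4 groups, N = 37 total
df = (k−1, N−k) = (4−1, 37−4) = (3, 33)

degrees of freedom = [3, 33]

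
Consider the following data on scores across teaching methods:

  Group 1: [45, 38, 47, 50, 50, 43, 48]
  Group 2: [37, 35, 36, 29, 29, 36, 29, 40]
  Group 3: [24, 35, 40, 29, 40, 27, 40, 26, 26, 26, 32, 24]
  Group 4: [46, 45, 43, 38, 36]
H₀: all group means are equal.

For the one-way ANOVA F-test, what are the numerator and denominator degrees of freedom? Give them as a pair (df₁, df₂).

k = 4 groups, N = 32 total
df = (k−1, N−k) = (4−1, 32−4) = (3, 28)

degrees of freedom = [3, 28]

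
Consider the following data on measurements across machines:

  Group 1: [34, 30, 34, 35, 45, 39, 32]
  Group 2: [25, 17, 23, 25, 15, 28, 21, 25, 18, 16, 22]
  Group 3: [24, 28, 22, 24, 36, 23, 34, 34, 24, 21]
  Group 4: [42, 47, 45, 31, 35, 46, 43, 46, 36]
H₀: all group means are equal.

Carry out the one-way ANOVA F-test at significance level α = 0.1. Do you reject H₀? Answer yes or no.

reject H₀: yes

Group means [35.57, 21.36, 27.00, 41.22], grand mean 30.405
SSB = Σnᵢ(x̄ᵢ−x̄)² = 2255.104; SSW = ΣΣ(x−x̄ᵢ)² = 887.815
MSB = 2255.104/3 = 751.7012; MSW = 887.815/33 = 26.9035
F = MSB/MSW = 27.9407
df = (3, 33)
p-value (upper-tail) = 0.00000
At α=0.1: p < α → reject H₀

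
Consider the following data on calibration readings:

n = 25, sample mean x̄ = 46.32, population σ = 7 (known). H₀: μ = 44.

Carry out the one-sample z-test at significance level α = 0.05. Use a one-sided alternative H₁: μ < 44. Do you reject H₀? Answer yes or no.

reject H₀: no

SE = σ/√n = 7/√25 = 1.4000
z = (x̄−μ₀)/SE = (46.32−44)/1.4000 = 1.6571
p-value (one-sided, H₁ less) = 0.95125
At α=0.05: p ≥ α → fail to reject H₀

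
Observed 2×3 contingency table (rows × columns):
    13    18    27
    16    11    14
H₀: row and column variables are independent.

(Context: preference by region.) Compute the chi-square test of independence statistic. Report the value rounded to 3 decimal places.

Row totals [58, 41], col totals [29, 29, 41], n=99
χ² = (13−16.99)²/16.99 + (18−16.99)²/16.99 + (27−24.02)²/24.02 + (16−12.01)²/12.01 + (11−12.01)²/12.01 + (14−16.98)²/16.98 = 3.3001
df = 2

test statistic = 3.300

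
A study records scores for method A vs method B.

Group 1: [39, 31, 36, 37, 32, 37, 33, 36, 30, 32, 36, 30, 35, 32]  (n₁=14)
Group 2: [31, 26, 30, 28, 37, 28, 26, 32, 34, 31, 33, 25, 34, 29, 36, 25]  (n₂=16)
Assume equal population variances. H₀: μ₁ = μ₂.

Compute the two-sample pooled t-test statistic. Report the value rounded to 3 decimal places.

x̄₁=34.000, s₁=2.909, n₁=14
x̄₂=30.312, s₂=3.842, n₂=16
s_p² = [13·2.909² + 15·3.842²]/28 = 11.8371
SE = √(s_p²·(1/14+1/16)) = 1.2591
t = (34.000−30.312)/1.2591 = 2.9287
df = 28

test statistic = 2.929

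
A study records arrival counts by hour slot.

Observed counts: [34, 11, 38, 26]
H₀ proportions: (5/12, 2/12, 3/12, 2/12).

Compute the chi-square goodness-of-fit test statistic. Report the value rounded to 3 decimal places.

test statistic = 13.316

n = 109; E_i = n·p_i = [45.42, 18.17, 27.25, 18.17]
χ² = (34−45.42)²/45.42 + (11−18.17)²/18.17 + (38−27.25)²/27.25 + (26−18.17)²/18.17 = 13.3156
df = 3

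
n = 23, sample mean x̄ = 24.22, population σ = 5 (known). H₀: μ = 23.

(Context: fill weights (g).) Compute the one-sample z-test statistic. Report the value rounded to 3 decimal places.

SE = σ/√n = 5/√23 = 1.0426
z = (x̄−μ₀)/SE = (24.22−23)/1.0426 = 1.1702

test statistic = 1.170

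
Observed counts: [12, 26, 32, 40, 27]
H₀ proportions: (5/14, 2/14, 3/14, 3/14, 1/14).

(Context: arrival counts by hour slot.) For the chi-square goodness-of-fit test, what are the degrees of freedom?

degrees of freedom = 4

df = k − 1 = 5 − 1 = 4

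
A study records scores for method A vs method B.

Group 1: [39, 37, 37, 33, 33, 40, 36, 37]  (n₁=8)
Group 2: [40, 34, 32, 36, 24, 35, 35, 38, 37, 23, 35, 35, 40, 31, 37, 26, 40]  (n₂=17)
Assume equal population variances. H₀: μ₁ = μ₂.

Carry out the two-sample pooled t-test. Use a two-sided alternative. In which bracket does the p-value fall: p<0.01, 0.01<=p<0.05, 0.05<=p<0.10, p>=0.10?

x̄₁=36.500, s₁=2.507, n₁=8
x̄₂=34.000, s₂=5.292, n₂=17
s_p² = [7·2.507² + 16·5.292²]/23 = 21.3913
SE = √(s_p²·(1/8+1/17)) = 1.9830
t = (36.500−34.000)/1.9830 = 1.2607
df = 23
p-value (two-sided) = 0.22005
→ bracket: p>=0.10

p-value bracket: p>=0.10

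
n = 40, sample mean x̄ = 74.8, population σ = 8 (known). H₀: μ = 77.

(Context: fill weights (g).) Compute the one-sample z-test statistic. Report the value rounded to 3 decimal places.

test statistic = -1.739

SE = σ/√n = 8/√40 = 1.2649
z = (x̄−μ₀)/SE = (74.8−77)/1.2649 = -1.7393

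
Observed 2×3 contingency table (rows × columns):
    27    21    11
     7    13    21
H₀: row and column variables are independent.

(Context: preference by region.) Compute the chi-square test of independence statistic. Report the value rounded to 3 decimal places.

Row totals [59, 41], col totals [34, 34, 32], n=100
χ² = (27−20.06)²/20.06 + (21−20.06)²/20.06 + (11−18.88)²/18.88 + (7−13.94)²/13.94 + (13−13.94)²/13.94 + (21−13.12)²/13.12 = 13.9852
df = 2

test statistic = 13.985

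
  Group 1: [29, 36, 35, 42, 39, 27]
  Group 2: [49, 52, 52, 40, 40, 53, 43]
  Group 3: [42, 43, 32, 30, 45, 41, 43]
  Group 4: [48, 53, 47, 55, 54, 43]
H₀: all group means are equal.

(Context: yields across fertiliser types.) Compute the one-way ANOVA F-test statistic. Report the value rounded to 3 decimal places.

test statistic = 9.667

Group means [34.67, 47.00, 39.43, 50.00], grand mean 42.808
SSB = Σnᵢ(x̄ᵢ−x̄)² = 910.991; SSW = ΣΣ(x−x̄ᵢ)² = 691.048
MSB = 910.991/3 = 303.6636; MSW = 691.048/22 = 31.4113
F = MSB/MSW = 9.6674
df = (3, 22)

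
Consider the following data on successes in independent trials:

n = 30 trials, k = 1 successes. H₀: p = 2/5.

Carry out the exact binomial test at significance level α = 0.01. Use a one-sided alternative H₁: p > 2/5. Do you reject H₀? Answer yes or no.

Exact binomial: n=30, k=1, p₀=2/5=0.4000
P(X≥1) from Σ C(n,i)·p₀^i·(1−p₀)^(n−i)
p-value (one-sided, H₁ greater) = 1.00000
At α=0.01: p ≥ α → fail to reject H₀

reject H₀: no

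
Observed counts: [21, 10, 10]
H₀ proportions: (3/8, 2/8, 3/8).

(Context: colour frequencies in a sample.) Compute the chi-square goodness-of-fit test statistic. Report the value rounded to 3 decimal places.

test statistic = 3.943

n = 41; E_i = n·p_i = [15.38, 10.25, 15.38]
χ² = (21−15.38)²/15.38 + (10−10.25)²/10.25 + (10−15.38)²/15.38 = 3.9431
df = 2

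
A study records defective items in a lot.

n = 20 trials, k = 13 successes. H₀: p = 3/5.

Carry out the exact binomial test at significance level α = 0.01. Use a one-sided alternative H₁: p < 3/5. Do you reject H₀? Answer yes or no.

Exact binomial: n=20, k=13, p₀=3/5=0.6000
P(X≤13) from Σ C(n,i)·p₀^i·(1−p₀)^(n−i)
p-value (one-sided, H₁ less) = 0.74999
At α=0.01: p ≥ α → fail to reject H₀

reject H₀: no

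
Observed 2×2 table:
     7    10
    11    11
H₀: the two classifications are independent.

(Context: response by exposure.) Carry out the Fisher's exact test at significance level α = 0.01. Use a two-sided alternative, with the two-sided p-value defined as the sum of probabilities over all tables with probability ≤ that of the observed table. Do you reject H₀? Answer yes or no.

Margins: r₁=17, r₂=22, c₁=18, c₂=21, n=39
p_obs = C(17,7)·C(22,11)/C(39,18); sum pmf over tables with pmf ≤ p_obs
p-value (two-sided) = 0.74791
At α=0.01: p ≥ α → fail to reject H₀

reject H₀: no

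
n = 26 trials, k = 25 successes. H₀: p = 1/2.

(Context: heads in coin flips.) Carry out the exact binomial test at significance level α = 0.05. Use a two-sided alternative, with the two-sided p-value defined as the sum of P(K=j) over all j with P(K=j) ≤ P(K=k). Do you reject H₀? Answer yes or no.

reject H₀: yes

Exact binomial: n=26, k=25, p₀=1/2=0.5000
P(X=j) = C(n,j)·p₀^j·(1−p₀)^(n−j); p = Σ P(X=j) over j with P(X=j) ≤ P(X=25)
p-value (two-sided) = 0.00000
At α=0.05: p < α → reject H₀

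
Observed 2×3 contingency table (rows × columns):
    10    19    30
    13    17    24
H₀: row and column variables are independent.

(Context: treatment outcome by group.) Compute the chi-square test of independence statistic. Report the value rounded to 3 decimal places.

test statistic = 0.950

Row totals [59, 54], col totals [23, 36, 54], n=113
χ² = (10−12.01)²/12.01 + (19−18.80)²/18.80 + (30−28.19)²/28.19 + (13−10.99)²/10.99 + (17−17.20)²/17.20 + (24−25.81)²/25.81 = 0.9497
df = 2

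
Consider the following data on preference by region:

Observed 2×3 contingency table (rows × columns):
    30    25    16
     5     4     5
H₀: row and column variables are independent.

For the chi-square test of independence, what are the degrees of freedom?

degrees of freedom = 2

df = (r−1)(c−1) = (2−1)·(3−1) = 2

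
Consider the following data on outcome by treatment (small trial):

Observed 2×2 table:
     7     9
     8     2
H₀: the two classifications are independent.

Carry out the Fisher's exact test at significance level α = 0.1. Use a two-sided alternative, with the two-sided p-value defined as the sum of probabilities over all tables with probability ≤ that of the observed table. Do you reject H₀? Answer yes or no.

reject H₀: no

Margins: r₁=16, r₂=10, c₁=15, c₂=11, n=26
p_obs = C(16,7)·C(10,8)/C(26,15); sum pmf over tables with pmf ≤ p_obs
p-value (two-sided) = 0.10925
At α=0.1: p ≥ α → fail to reject H₀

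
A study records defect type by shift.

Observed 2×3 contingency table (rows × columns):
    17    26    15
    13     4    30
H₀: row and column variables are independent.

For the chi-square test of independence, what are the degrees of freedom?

degrees of freedom = 2

df = (r−1)(c−1) = (2−1)·(3−1) = 2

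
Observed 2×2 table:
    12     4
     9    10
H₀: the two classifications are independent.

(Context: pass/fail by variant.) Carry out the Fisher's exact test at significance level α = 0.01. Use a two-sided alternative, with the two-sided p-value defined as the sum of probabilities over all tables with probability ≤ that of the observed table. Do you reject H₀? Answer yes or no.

Margins: r₁=16, r₂=19, c₁=21, c₂=14, n=35
p_obs = C(16,12)·C(19,9)/C(35,21); sum pmf over tables with pmf ≤ p_obs
p-value (two-sided) = 0.16619
At α=0.01: p ≥ α → fail to reject H₀

reject H₀: no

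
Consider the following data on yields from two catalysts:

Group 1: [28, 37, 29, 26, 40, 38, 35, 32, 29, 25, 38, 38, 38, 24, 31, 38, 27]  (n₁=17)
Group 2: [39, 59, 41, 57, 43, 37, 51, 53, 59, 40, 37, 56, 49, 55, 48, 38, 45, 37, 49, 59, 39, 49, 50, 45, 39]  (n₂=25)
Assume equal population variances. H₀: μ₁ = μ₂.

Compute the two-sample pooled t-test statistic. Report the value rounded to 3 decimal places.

test statistic = -6.634

x̄₁=32.529, s₁=5.490, n₁=17
x̄₂=46.960, s₂=7.727, n₂=25
s_p² = [16·5.490² + 24·7.727²]/40 = 47.8799
SE = √(s_p²·(1/17+1/25)) = 2.1752
t = (32.529−46.960)/2.1752 = -6.6340
df = 40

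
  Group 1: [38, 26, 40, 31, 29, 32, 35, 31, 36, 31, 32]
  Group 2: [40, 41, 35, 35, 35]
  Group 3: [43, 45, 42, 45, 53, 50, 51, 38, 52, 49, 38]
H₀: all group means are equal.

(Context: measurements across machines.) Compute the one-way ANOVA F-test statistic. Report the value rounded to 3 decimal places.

Group means [32.82, 37.20, 46.00], grand mean 39.000
SSB = Σnᵢ(x̄ᵢ−x̄)² = 975.564; SSW = ΣΣ(x−x̄ᵢ)² = 492.436
MSB = 975.564/2 = 487.7818; MSW = 492.436/24 = 20.5182
F = MSB/MSW = 23.7732
df = (2, 24)

test statistic = 23.773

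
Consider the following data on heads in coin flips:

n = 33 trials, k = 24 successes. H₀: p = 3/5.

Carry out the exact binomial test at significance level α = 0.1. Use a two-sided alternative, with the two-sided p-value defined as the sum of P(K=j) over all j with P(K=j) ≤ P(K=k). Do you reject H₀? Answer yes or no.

reject H₀: no

Exact binomial: n=33, k=24, p₀=3/5=0.6000
P(X=j) = C(n,j)·p₀^j·(1−p₀)^(n−j); p = Σ P(X=j) over j with P(X=j) ≤ P(X=24)
p-value (two-sided) = 0.15687
At α=0.1: p ≥ α → fail to reject H₀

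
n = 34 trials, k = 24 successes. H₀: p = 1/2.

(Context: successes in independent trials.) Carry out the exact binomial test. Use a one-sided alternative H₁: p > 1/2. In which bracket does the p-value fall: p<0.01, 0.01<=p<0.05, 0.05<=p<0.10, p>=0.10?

p-value bracket: 0.01<=p<0.05

Exact binomial: n=34, k=24, p₀=1/2=0.5000
P(X≥24) from Σ C(n,i)·p₀^i·(1−p₀)^(n−i)
p-value (one-sided, H₁ greater) = 0.01215
→ bracket: 0.01<=p<0.05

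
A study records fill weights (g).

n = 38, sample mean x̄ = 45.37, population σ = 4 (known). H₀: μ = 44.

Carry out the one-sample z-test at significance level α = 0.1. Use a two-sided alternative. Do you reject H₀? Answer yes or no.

reject H₀: yes

SE = σ/√n = 4/√38 = 0.6489
z = (x̄−μ₀)/SE = (45.37−44)/0.6489 = 2.1113
p-value (two-sided) = 0.03475
At α=0.1: p < α → reject H₀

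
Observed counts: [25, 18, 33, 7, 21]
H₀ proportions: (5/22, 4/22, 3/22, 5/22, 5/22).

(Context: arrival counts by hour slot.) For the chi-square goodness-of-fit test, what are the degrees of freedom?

df = k − 1 = 5 − 1 = 4

degrees of freedom = 4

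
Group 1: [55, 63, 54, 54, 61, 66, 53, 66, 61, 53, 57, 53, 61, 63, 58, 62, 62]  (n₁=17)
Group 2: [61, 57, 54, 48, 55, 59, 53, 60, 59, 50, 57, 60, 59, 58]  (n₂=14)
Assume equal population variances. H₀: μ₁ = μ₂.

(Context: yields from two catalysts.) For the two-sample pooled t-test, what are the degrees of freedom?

df = n₁ + n₂ − 2 = 17 + 14 − 2 = 29

degrees of freedom = 29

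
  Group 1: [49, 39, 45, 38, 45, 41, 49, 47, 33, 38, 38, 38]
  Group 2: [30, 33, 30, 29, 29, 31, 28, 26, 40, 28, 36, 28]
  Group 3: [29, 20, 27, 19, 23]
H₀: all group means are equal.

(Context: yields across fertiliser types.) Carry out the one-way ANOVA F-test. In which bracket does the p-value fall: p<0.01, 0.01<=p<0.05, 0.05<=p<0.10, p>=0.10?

Group means [41.67, 30.67, 23.60], grand mean 34.000
SSB = Σnᵢ(x̄ᵢ−x̄)² = 1379.467; SSW = ΣΣ(x−x̄ᵢ)² = 540.533
MSB = 1379.467/2 = 689.7333; MSW = 540.533/26 = 20.7897
F = MSB/MSW = 33.1766
df = (2, 26)
p-value (upper-tail) = 0.00000
→ bracket: p<0.01

p-value bracket: p<0.01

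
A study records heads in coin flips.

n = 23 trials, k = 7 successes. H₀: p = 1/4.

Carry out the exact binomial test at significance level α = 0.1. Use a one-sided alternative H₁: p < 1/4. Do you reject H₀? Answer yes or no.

reject H₀: no

Exact binomial: n=23, k=7, p₀=1/4=0.2500
P(X≤7) from Σ C(n,i)·p₀^i·(1−p₀)^(n−i)
p-value (one-sided, H₁ less) = 0.80370
At α=0.1: p ≥ α → fail to reject H₀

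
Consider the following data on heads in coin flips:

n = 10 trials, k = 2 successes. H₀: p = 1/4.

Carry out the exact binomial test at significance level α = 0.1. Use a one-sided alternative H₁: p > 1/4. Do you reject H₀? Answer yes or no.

Exact binomial: n=10, k=2, p₀=1/4=0.2500
P(X≥2) from Σ C(n,i)·p₀^i·(1−p₀)^(n−i)
p-value (one-sided, H₁ greater) = 0.75597
At α=0.1: p ≥ α → fail to reject H₀

reject H₀: no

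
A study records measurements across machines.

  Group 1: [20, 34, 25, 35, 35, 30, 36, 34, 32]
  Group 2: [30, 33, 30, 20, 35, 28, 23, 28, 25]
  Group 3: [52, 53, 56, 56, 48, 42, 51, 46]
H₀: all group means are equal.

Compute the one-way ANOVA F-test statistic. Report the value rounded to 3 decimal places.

Group means [31.22, 28.00, 50.50], grand mean 36.038
SSB = Σnᵢ(x̄ᵢ−x̄)² = 2463.406; SSW = ΣΣ(x−x̄ᵢ)² = 581.556
MSB = 2463.406/2 = 1231.7030; MSW = 581.556/23 = 25.2850
F = MSB/MSW = 48.7127
df = (2, 23)

test statistic = 48.713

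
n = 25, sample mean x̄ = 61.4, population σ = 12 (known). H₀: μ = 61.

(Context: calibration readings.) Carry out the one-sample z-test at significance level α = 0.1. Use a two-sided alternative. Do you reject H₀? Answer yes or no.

reject H₀: no

SE = σ/√n = 12/√25 = 2.4000
z = (x̄−μ₀)/SE = (61.4−61)/2.4000 = 0.1667
p-value (two-sided) = 0.86763
At α=0.1: p ≥ α → fail to reject H₀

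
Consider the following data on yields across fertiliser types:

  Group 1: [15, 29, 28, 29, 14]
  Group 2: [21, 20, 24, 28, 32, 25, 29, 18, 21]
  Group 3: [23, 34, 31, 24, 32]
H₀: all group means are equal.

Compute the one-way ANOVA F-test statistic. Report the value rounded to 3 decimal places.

Group means [23.00, 24.22, 28.80], grand mean 25.105
SSB = Σnᵢ(x̄ᵢ−x̄)² = 97.434; SSW = ΣΣ(x−x̄ᵢ)² = 516.356
MSB = 97.434/2 = 48.7170; MSW = 516.356/16 = 32.2722
F = MSB/MSW = 1.5096
df = (2, 16)

test statistic = 1.510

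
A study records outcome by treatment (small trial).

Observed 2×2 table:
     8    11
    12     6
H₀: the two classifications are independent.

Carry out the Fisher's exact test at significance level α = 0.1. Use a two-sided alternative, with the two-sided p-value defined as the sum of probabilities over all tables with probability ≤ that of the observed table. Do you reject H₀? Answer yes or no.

Margins: r₁=19, r₂=18, c₁=20, c₂=17, n=37
p_obs = C(19,8)·C(18,12)/C(37,20); sum pmf over tables with pmf ≤ p_obs
p-value (two-sided) = 0.19136
At α=0.1: p ≥ α → fail to reject H₀

reject H₀: no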